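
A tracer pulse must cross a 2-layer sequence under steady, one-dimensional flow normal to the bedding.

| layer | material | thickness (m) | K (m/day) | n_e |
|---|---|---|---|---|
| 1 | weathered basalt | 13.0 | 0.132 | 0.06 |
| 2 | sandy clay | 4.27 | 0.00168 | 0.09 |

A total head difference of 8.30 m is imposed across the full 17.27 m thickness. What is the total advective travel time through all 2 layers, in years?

With flow normal to the layers, continuity requires the same specific discharge q through every layer.
Σ(b_i/K_i) = 13.0/0.132 + 4.27/0.00168 = 2640 d.
q = Δh / Σ(b_i/K_i) = 8.30 / 2640 = 0.003144 m/day.
In each layer the seepage velocity is v_i = q/n_i, so the layer transit time is t_i = b_i·n_i / q:
  layer 1 (weathered basalt): t_1 = 13.0 × 0.06 / 0.003144 = 248.1 d
  layer 2 (sandy clay): t_2 = 4.27 × 0.09 / 0.003144 = 122.2 d
Total t = Σ t_i = 370.4 days = 1.014 years.

1.01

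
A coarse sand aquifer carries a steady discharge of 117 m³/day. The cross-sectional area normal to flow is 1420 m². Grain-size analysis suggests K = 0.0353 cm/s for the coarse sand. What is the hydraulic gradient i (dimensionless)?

0.00270

Convert K: 0.0353 cm/s × 864 = 30.50 m/day.
From Q = K·A·i, i = Q / (K·A) = 117 / (30.50 × 1420) = 0.002702.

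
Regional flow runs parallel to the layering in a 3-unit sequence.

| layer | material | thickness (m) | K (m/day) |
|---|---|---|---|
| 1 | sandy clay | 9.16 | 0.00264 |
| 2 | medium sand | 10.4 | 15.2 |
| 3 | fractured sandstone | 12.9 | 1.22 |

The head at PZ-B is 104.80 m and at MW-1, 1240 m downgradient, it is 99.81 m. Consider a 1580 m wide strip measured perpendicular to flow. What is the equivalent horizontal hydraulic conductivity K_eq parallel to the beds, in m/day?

5.36

Flow is parallel to layering, so each bed carries its own Darcy discharge and the transmissivities add.
Σ(K_i·b_i) = 0.00264×9.16 + 15.2×10.4 + 1.22×12.9 = 173.8 m²/day.
Total thickness b = 32.46 m, so K_eq = Σ(K_i·b_i)/b = 5.356 m/day.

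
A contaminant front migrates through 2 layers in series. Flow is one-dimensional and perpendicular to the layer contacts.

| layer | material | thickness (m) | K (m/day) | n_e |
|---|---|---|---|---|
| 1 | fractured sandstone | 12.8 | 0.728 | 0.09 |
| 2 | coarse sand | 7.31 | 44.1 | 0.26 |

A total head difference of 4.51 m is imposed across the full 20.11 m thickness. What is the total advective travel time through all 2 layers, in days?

12.0

With flow normal to the layers, continuity requires the same specific discharge q through every layer.
Σ(b_i/K_i) = 12.8/0.728 + 7.31/44.1 = 17.75 d.
q = Δh / Σ(b_i/K_i) = 4.51 / 17.75 = 0.2541 m/day.
In each layer the seepage velocity is v_i = q/n_i, so the layer transit time is t_i = b_i·n_i / q:
  layer 1 (fractured sandstone): t_1 = 12.8 × 0.09 / 0.2541 = 4.533 d
  layer 2 (coarse sand): t_2 = 7.31 × 0.26 / 0.2541 = 7.479 d
Total t = Σ t_i = 12.01 days.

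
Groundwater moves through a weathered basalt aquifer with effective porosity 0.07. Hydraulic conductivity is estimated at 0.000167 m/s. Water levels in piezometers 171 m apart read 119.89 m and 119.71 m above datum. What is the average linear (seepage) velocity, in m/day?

Convert K: 0.000167 m/s × 86400 = 14.43 m/day.
Hydraulic gradient i = (119.89 − 119.71) / 171 = 0.18 / 171 = 0.001053.
Darcy flux q = K · i = 14.43 × 0.001053 = 0.01519 m/day.
Seepage velocity v = q / n_e = 0.01519 / 0.07 = 0.2170 m/day.

0.217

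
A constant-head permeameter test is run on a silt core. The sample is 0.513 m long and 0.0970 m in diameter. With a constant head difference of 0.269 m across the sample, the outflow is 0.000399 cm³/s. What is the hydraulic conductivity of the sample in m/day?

Cross-sectional area A = π·(d/2)² = π × (0.0970/2)² = 0.007390 m².
Convert discharge: 0.000399 cm³/s = 3.990e-10 m³/s.
Darcy's law rearranged: K = Q·L / (A·Δh) = 3.990e-10 × 0.513 / (0.007390 × 0.269) = 1.030e-07 m/s = 0.008896 m/day.

0.00890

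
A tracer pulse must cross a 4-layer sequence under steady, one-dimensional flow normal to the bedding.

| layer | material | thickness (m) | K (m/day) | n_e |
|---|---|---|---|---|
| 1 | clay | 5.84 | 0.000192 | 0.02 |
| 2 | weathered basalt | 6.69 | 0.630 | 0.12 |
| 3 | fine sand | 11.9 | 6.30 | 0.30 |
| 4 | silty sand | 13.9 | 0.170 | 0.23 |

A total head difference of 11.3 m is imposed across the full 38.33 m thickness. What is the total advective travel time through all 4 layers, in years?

With flow normal to the layers, continuity requires the same specific discharge q through every layer.
Σ(b_i/K_i) = 5.84/0.000192 + 6.69/0.630 + 11.9/6.30 + 13.9/0.170 = 30511 d.
q = Δh / Σ(b_i/K_i) = 11.3 / 30511 = 0.0003704 m/day.
In each layer the seepage velocity is v_i = q/n_i, so the layer transit time is t_i = b_i·n_i / q:
  layer 1 (clay): t_1 = 5.84 × 0.02 / 0.0003704 = 315.4 d
  layer 2 (weathered basalt): t_2 = 6.69 × 0.12 / 0.0003704 = 2168 d
  layer 3 (fine sand): t_3 = 11.9 × 0.30 / 0.0003704 = 9639 d
  layer 4 (silty sand): t_4 = 13.9 × 0.23 / 0.0003704 = 8632 d
Total t = Σ t_i = 20754 days = 56.82 years.

56.8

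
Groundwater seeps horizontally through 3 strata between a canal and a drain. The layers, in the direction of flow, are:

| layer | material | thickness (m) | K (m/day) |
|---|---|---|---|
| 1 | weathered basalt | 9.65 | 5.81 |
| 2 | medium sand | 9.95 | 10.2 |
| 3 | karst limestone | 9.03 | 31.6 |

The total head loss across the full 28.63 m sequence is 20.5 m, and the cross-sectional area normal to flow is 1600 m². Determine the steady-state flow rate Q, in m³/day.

11200

Flow is perpendicular to layering, so the layers act in series and the equivalent K is the thickness-weighted harmonic mean.
Total thickness L = 9.65 + 9.95 + 9.03 = 28.63 m.
Σ(b_i/K_i) = 9.65/5.81 + 9.95/10.2 + 9.03/31.6 = 2.922 d.
K_eq = L / Σ(b_i/K_i) = 28.63 / 2.922 = 9.797 m/day.
Q = K_eq · A · (Δh/L) = 9.797 × 1600 × (20.5/28.63) = 11225 m³/day.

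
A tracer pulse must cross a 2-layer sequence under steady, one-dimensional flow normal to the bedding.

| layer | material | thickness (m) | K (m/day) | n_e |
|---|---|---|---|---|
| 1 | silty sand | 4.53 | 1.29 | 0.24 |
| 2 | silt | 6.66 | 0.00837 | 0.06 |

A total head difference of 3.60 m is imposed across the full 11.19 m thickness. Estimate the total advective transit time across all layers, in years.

0.904

With flow normal to the layers, continuity requires the same specific discharge q through every layer.
Σ(b_i/K_i) = 4.53/1.29 + 6.66/0.00837 = 799.2 d.
q = Δh / Σ(b_i/K_i) = 3.60 / 799.2 = 0.004504 m/day.
In each layer the seepage velocity is v_i = q/n_i, so the layer transit time is t_i = b_i·n_i / q:
  layer 1 (silty sand): t_1 = 4.53 × 0.24 / 0.004504 = 241.4 d
  layer 2 (silt): t_2 = 6.66 × 0.06 / 0.004504 = 88.71 d
Total t = Σ t_i = 330.1 days = 0.9037 years.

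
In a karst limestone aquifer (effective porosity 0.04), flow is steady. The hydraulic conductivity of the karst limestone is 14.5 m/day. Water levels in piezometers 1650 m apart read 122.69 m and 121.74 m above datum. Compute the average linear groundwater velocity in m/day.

Hydraulic gradient i = (122.69 − 121.74) / 1650 = 0.95 / 1650 = 0.0005758.
Darcy flux q = K · i = 14.50 × 0.0005758 = 0.008348 m/day.
Seepage velocity v = q / n_e = 0.008348 / 0.04 = 0.2087 m/day.

0.209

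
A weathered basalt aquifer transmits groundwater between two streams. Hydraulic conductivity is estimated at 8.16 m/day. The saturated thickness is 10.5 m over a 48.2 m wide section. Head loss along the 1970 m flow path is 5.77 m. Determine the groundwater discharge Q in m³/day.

12.1

Cross-sectional area A = 48.2 × 10.5 = 506.1 m².
Hydraulic gradient i = Δh / L = 5.77 / 1970 = 0.002929.
Darcy's law: Q = K · A · i = 8.160 × 506.1 × 0.002929 = 12.10 m³/day.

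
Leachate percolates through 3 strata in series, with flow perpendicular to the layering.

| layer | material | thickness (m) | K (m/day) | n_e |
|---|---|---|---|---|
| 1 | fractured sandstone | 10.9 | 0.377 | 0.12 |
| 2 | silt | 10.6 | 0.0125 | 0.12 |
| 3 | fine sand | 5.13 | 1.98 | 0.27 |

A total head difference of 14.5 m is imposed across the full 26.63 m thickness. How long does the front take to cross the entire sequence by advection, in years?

0.658

With flow normal to the layers, continuity requires the same specific discharge q through every layer.
Σ(b_i/K_i) = 10.9/0.377 + 10.6/0.0125 + 5.13/1.98 = 879.5 d.
q = Δh / Σ(b_i/K_i) = 14.5 / 879.5 = 0.01649 m/day.
In each layer the seepage velocity is v_i = q/n_i, so the layer transit time is t_i = b_i·n_i / q:
  layer 1 (fractured sandstone): t_1 = 10.9 × 0.12 / 0.01649 = 79.34 d
  layer 2 (silt): t_2 = 10.6 × 0.12 / 0.01649 = 77.15 d
  layer 3 (fine sand): t_3 = 5.13 × 0.27 / 0.01649 = 84.01 d
Total t = Σ t_i = 240.5 days = 0.6585 years.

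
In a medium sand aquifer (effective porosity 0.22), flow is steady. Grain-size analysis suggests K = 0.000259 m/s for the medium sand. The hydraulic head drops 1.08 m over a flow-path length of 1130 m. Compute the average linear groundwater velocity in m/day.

Convert K: 0.000259 m/s × 86400 = 22.38 m/day.
Hydraulic gradient i = Δh / L = 1.08 / 1130 = 0.0009558.
Darcy flux q = K · i = 22.38 × 0.0009558 = 0.02139 m/day.
Seepage velocity v = q / n_e = 0.02139 / 0.22 = 0.09722 m/day.

0.0972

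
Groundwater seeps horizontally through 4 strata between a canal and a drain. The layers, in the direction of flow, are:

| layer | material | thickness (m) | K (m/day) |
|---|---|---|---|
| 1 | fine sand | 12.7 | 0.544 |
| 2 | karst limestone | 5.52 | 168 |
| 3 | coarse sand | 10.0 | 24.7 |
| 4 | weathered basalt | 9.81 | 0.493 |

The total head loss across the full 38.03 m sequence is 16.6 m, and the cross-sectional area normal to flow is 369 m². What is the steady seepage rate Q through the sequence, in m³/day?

Flow is perpendicular to layering, so the layers act in series and the equivalent K is the thickness-weighted harmonic mean.
Total thickness L = 12.7 + 5.52 + 10.0 + 9.81 = 38.03 m.
Σ(b_i/K_i) = 12.7/0.544 + 5.52/168 + 10.0/24.7 + 9.81/0.493 = 43.68 d.
K_eq = L / Σ(b_i/K_i) = 38.03 / 43.68 = 0.8706 m/day.
Q = K_eq · A · (Δh/L) = 0.8706 × 369 × (16.6/38.03) = 140.2 m³/day.

140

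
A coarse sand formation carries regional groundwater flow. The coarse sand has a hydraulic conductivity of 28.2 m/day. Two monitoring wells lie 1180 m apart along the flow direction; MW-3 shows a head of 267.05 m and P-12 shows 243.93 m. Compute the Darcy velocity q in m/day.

Hydraulic gradient i = (267.05 − 243.93) / 1180 = 23.12 / 1180 = 0.01959.
Specific discharge q = K · i = 28.20 × 0.01959 = 0.5525 m/day.

0.553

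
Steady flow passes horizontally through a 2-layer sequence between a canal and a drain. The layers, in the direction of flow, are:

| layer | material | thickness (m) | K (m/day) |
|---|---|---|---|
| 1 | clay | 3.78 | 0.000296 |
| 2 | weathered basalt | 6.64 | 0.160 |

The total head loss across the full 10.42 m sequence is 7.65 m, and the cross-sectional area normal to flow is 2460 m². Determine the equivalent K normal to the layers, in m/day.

Flow is perpendicular to layering, so the layers act in series and the equivalent K is the thickness-weighted harmonic mean.
Total thickness L = 3.78 + 6.64 = 10.42 m.
Σ(b_i/K_i) = 3.78/0.000296 + 6.64/0.160 = 12812 d.
K_eq = L / Σ(b_i/K_i) = 10.42 / 12812 = 0.0008133 m/day.

0.000813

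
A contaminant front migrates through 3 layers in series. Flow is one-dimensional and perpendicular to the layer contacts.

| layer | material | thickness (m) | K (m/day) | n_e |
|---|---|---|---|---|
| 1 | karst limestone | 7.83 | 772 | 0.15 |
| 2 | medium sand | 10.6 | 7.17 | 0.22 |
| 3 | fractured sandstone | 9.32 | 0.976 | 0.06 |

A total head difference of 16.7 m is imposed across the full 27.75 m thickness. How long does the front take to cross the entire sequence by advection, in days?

With flow normal to the layers, continuity requires the same specific discharge q through every layer.
Σ(b_i/K_i) = 7.83/772 + 10.6/7.17 + 9.32/0.976 = 11.04 d.
q = Δh / Σ(b_i/K_i) = 16.7 / 11.04 = 1.513 m/day.
In each layer the seepage velocity is v_i = q/n_i, so the layer transit time is t_i = b_i·n_i / q:
  layer 1 (karst limestone): t_1 = 7.83 × 0.15 / 1.513 = 0.7763 d
  layer 2 (medium sand): t_2 = 10.6 × 0.22 / 1.513 = 1.541 d
  layer 3 (fractured sandstone): t_3 = 9.32 × 0.06 / 1.513 = 0.3696 d
Total t = Σ t_i = 2.687 days.

2.69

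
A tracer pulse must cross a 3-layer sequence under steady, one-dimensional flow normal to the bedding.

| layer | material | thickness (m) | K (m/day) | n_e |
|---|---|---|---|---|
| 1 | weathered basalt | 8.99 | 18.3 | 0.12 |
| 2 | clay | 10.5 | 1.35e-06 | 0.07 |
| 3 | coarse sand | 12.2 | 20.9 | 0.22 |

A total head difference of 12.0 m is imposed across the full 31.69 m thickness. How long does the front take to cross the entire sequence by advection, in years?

With flow normal to the layers, continuity requires the same specific discharge q through every layer.
Σ(b_i/K_i) = 8.99/18.3 + 10.5/1.35e-06 + 12.2/20.9 = 7.778e+06 d.
q = Δh / Σ(b_i/K_i) = 12.0 / 7.778e+06 = 1.543e-06 m/day.
In each layer the seepage velocity is v_i = q/n_i, so the layer transit time is t_i = b_i·n_i / q:
  layer 1 (weathered basalt): t_1 = 8.99 × 0.12 / 1.543e-06 = 6.992e+05 d
  layer 2 (clay): t_2 = 10.5 × 0.07 / 1.543e-06 = 4.764e+05 d
  layer 3 (coarse sand): t_3 = 12.2 × 0.22 / 1.543e-06 = 1.740e+06 d
Total t = Σ t_i = 2.915e+06 days = 7981 years.

7980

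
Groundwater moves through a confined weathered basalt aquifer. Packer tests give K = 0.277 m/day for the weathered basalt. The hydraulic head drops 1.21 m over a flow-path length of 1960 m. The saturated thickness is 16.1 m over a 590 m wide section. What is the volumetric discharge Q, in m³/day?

1.62

Cross-sectional area A = 590 × 16.1 = 9499 m².
Hydraulic gradient i = Δh / L = 1.21 / 1960 = 0.0006173.
Darcy's law: Q = K · A · i = 0.2770 × 9499 × 0.0006173 = 1.624 m³/day.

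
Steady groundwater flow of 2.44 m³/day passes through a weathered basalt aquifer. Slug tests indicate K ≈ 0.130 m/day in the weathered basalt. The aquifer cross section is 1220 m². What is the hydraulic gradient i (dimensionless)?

0.0154

From Q = K·A·i, i = Q / (K·A) = 2.44 / (0.1300 × 1220) = 0.01538.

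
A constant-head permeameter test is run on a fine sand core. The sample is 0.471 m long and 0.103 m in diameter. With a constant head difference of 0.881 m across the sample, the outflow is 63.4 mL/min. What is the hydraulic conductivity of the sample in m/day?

5.86

Cross-sectional area A = π·(d/2)² = π × (0.103/2)² = 0.008332 m².
Convert discharge: 63.4 mL/min = 1.057e-06 m³/s.
Darcy's law rearranged: K = Q·L / (A·Δh) = 1.057e-06 × 0.471 / (0.008332 × 0.881) = 6.780e-05 m/s = 5.858 m/day.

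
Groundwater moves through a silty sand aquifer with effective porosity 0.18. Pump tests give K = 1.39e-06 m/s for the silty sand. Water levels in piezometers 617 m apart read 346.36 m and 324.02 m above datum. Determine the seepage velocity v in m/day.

Convert K: 1.39e-06 m/s × 86400 = 0.1201 m/day.
Hydraulic gradient i = (346.36 − 324.02) / 617 = 22.34 / 617 = 0.03621.
Darcy flux q = K · i = 0.1201 × 0.03621 = 0.004348 m/day.
Seepage velocity v = q / n_e = 0.004348 / 0.18 = 0.02416 m/day.

0.0242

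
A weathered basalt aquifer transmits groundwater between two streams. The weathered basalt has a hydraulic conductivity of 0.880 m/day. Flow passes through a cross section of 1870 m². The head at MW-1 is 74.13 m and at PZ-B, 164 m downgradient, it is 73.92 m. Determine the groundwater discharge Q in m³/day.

Hydraulic gradient i = (74.13 − 73.92) / 164 = 0.21 / 164 = 0.001280.
Darcy's law: Q = K · A · i = 0.8800 × 1870 × 0.001280 = 2.107 m³/day.

2.11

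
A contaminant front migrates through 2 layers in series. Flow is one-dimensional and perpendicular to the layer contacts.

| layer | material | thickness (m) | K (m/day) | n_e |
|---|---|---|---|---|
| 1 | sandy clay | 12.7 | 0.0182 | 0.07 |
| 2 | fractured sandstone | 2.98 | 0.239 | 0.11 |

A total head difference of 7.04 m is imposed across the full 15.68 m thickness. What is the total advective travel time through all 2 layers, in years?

With flow normal to the layers, continuity requires the same specific discharge q through every layer.
Σ(b_i/K_i) = 12.7/0.0182 + 2.98/0.239 = 710.3 d.
q = Δh / Σ(b_i/K_i) = 7.04 / 710.3 = 0.009912 m/day.
In each layer the seepage velocity is v_i = q/n_i, so the layer transit time is t_i = b_i·n_i / q:
  layer 1 (sandy clay): t_1 = 12.7 × 0.07 / 0.009912 = 89.69 d
  layer 2 (fractured sandstone): t_2 = 2.98 × 0.11 / 0.009912 = 33.07 d
Total t = Σ t_i = 122.8 days = 0.3361 years.

0.336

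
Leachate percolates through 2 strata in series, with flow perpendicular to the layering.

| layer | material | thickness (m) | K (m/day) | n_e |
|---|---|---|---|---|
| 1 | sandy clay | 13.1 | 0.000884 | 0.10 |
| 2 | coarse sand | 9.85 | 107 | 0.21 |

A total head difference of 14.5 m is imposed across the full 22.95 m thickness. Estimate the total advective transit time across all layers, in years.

9.45

With flow normal to the layers, continuity requires the same specific discharge q through every layer.
Σ(b_i/K_i) = 13.1/0.000884 + 9.85/107 = 14819 d.
q = Δh / Σ(b_i/K_i) = 14.5 / 14819 = 0.0009785 m/day.
In each layer the seepage velocity is v_i = q/n_i, so the layer transit time is t_i = b_i·n_i / q:
  layer 1 (sandy clay): t_1 = 13.1 × 0.10 / 0.0009785 = 1339 d
  layer 2 (coarse sand): t_2 = 9.85 × 0.21 / 0.0009785 = 2114 d
Total t = Σ t_i = 3453 days = 9.453 years.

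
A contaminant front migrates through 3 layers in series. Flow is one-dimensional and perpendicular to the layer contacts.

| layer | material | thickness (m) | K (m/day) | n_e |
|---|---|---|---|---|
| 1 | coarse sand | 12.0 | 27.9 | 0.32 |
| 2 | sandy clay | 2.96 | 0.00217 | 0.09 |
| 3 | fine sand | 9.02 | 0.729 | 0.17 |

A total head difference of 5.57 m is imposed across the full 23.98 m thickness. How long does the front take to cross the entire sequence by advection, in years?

3.82

With flow normal to the layers, continuity requires the same specific discharge q through every layer.
Σ(b_i/K_i) = 12.0/27.9 + 2.96/0.00217 + 9.02/0.729 = 1377 d.
q = Δh / Σ(b_i/K_i) = 5.57 / 1377 = 0.004045 m/day.
In each layer the seepage velocity is v_i = q/n_i, so the layer transit time is t_i = b_i·n_i / q:
  layer 1 (coarse sand): t_1 = 12.0 × 0.32 / 0.004045 = 949.2 d
  layer 2 (sandy clay): t_2 = 2.96 × 0.09 / 0.004045 = 65.85 d
  layer 3 (fine sand): t_3 = 9.02 × 0.17 / 0.004045 = 379.0 d
Total t = Σ t_i = 1394 days = 3.817 years.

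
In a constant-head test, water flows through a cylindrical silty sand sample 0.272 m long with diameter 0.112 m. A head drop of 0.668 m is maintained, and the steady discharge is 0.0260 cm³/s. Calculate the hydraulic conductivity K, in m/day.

0.0928

Cross-sectional area A = π·(d/2)² = π × (0.112/2)² = 0.009852 m².
Convert discharge: 0.0260 cm³/s = 2.600e-08 m³/s.
Darcy's law rearranged: K = Q·L / (A·Δh) = 2.600e-08 × 0.272 / (0.009852 × 0.668) = 1.075e-06 m/s = 0.09284 m/day.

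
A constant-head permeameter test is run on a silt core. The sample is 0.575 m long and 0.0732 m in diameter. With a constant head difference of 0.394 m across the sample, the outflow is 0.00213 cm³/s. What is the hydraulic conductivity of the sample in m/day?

0.0638

Cross-sectional area A = π·(d/2)² = π × (0.0732/2)² = 0.004208 m².
Convert discharge: 0.00213 cm³/s = 2.130e-09 m³/s.
Darcy's law rearranged: K = Q·L / (A·Δh) = 2.130e-09 × 0.575 / (0.004208 × 0.394) = 7.387e-07 m/s = 0.06382 m/day.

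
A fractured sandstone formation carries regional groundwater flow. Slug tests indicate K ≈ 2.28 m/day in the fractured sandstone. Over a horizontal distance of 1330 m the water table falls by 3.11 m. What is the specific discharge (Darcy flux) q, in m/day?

0.00533

Hydraulic gradient i = Δh / L = 3.11 / 1330 = 0.002338.
Specific discharge q = K · i = 2.280 × 0.002338 = 0.005331 m/day.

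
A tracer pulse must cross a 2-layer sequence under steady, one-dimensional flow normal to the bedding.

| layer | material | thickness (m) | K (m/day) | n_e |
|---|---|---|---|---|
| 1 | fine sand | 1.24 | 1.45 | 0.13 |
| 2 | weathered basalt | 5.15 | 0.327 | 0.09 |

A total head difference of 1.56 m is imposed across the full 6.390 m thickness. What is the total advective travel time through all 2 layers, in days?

6.65

With flow normal to the layers, continuity requires the same specific discharge q through every layer.
Σ(b_i/K_i) = 1.24/1.45 + 5.15/0.327 = 16.60 d.
q = Δh / Σ(b_i/K_i) = 1.56 / 16.60 = 0.09395 m/day.
In each layer the seepage velocity is v_i = q/n_i, so the layer transit time is t_i = b_i·n_i / q:
  layer 1 (fine sand): t_1 = 1.24 × 0.13 / 0.09395 = 1.716 d
  layer 2 (weathered basalt): t_2 = 5.15 × 0.09 / 0.09395 = 4.933 d
Total t = Σ t_i = 6.649 days.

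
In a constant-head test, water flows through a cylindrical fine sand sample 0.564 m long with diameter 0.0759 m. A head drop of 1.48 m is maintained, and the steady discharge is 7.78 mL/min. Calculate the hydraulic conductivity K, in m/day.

0.944

Cross-sectional area A = π·(d/2)² = π × (0.0759/2)² = 0.004525 m².
Convert discharge: 7.78 mL/min = 1.297e-07 m³/s.
Darcy's law rearranged: K = Q·L / (A·Δh) = 1.297e-07 × 0.564 / (0.004525 × 1.48) = 1.092e-05 m/s = 0.9436 m/day.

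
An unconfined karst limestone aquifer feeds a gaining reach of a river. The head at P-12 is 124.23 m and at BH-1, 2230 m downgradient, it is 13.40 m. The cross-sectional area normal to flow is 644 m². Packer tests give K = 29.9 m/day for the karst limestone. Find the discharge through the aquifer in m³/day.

Hydraulic gradient i = (124.23 − 13.40) / 2230 = 110.83 / 2230 = 0.04970.
Darcy's law: Q = K · A · i = 29.90 × 644.0 × 0.04970 = 957.0 m³/day.

957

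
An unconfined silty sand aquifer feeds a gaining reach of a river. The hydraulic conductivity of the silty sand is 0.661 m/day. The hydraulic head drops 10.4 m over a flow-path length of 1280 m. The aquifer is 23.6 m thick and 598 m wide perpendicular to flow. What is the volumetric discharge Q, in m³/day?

75.8

Cross-sectional area A = 598 × 23.6 = 14113 m².
Hydraulic gradient i = Δh / L = 10.4 / 1280 = 0.008125.
Darcy's law: Q = K · A · i = 0.6610 × 14113 × 0.008125 = 75.79 m³/day.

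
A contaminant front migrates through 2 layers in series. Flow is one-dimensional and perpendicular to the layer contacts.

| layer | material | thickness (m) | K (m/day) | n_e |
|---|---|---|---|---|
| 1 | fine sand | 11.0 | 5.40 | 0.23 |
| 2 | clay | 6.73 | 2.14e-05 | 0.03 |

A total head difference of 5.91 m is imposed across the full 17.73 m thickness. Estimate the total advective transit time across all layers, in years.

With flow normal to the layers, continuity requires the same specific discharge q through every layer.
Σ(b_i/K_i) = 11.0/5.40 + 6.73/2.14e-05 = 3.145e+05 d.
q = Δh / Σ(b_i/K_i) = 5.91 / 3.145e+05 = 1.879e-05 m/day.
In each layer the seepage velocity is v_i = q/n_i, so the layer transit time is t_i = b_i·n_i / q:
  layer 1 (fine sand): t_1 = 11.0 × 0.23 / 1.879e-05 = 1.346e+05 d
  layer 2 (clay): t_2 = 6.73 × 0.03 / 1.879e-05 = 10744 d
Total t = Σ t_i = 1.454e+05 days = 398.0 years.

398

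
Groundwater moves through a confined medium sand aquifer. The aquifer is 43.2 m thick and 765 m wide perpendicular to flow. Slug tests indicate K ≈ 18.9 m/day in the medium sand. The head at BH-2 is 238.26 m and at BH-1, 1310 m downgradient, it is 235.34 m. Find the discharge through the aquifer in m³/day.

1390

Cross-sectional area A = 765 × 43.2 = 33048 m².
Hydraulic gradient i = (238.26 − 235.34) / 1310 = 2.92 / 1310 = 0.002229.
Darcy's law: Q = K · A · i = 18.90 × 33048 × 0.002229 = 1392 m³/day.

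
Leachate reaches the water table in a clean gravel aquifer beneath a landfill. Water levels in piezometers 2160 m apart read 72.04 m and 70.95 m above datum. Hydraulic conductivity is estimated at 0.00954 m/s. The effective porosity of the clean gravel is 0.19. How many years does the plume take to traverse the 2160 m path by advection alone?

2.70

Convert K: 0.00954 m/s × 86400 = 824.3 m/day.
Hydraulic gradient i = (72.04 − 70.95) / 2160 = 1.09 / 2160 = 0.0005046.
Darcy flux q = K · i = 824.3 × 0.0005046 = 0.4159 m/day.
Seepage velocity v = q / n_e = 0.4159 / 0.19 = 2.189 m/day.
Travel time t = L / v = 2160 / 2.189 = 986.7 days = 2.701 years.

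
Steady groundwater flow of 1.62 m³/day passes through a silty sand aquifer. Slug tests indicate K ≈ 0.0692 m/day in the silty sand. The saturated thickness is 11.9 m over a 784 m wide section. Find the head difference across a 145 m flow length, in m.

Cross-sectional area A = 784 × 11.9 = 9330 m².
From Q = K·A·i, i = Q / (K·A) = 1.62 / (0.06920 × 9330) = 0.002509.
Head loss Δh = i · L = 0.002509 × 145 = 0.3638 m.

0.364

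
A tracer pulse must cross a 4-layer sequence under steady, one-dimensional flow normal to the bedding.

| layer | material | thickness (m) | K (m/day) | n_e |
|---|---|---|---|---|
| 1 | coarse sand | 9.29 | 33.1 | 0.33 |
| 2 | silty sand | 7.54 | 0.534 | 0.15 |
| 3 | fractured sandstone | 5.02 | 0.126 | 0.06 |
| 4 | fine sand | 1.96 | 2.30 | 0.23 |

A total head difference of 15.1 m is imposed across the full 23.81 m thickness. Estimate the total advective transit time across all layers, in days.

18.1

With flow normal to the layers, continuity requires the same specific discharge q through every layer.
Σ(b_i/K_i) = 9.29/33.1 + 7.54/0.534 + 5.02/0.126 + 1.96/2.30 = 55.09 d.
q = Δh / Σ(b_i/K_i) = 15.1 / 55.09 = 0.2741 m/day.
In each layer the seepage velocity is v_i = q/n_i, so the layer transit time is t_i = b_i·n_i / q:
  layer 1 (coarse sand): t_1 = 9.29 × 0.33 / 0.2741 = 11.19 d
  layer 2 (silty sand): t_2 = 7.54 × 0.15 / 0.2741 = 4.127 d
  layer 3 (fractured sandstone): t_3 = 5.02 × 0.06 / 0.2741 = 1.099 d
  layer 4 (fine sand): t_4 = 1.96 × 0.23 / 0.2741 = 1.645 d
Total t = Σ t_i = 18.06 days.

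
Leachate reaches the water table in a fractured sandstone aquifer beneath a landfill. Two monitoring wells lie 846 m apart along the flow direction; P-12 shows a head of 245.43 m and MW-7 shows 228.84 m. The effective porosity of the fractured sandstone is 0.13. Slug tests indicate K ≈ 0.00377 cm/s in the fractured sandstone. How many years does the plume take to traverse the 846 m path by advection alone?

Convert K: 0.00377 cm/s × 864 = 3.257 m/day.
Hydraulic gradient i = (245.43 − 228.84) / 846 = 16.59 / 846 = 0.01961.
Darcy flux q = K · i = 3.257 × 0.01961 = 0.06388 m/day.
Seepage velocity v = q / n_e = 0.06388 / 0.13 = 0.4913 m/day.
Travel time t = L / v = 846 / 0.4913 = 1722 days = 4.714 years.

4.71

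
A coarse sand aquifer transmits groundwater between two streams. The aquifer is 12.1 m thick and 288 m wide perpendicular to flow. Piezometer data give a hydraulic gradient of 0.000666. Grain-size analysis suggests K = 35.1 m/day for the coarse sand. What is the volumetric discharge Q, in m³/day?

81.5

Cross-sectional area A = 288 × 12.1 = 3485 m².
Hydraulic gradient i = 0.000666.
Darcy's law: Q = K · A · i = 35.10 × 3485 × 0.0006660 = 81.46 m³/day.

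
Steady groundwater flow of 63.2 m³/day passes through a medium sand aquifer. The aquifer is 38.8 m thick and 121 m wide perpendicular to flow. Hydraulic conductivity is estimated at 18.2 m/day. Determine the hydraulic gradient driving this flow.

0.000740

Cross-sectional area A = 121 × 38.8 = 4695 m².
From Q = K·A·i, i = Q / (K·A) = 63.2 / (18.20 × 4695) = 0.0007397.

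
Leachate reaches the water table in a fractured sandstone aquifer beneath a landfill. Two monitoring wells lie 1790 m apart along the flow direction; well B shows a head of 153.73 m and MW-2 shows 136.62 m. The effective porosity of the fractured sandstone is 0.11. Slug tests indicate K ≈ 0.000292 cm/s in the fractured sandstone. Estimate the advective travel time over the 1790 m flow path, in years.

Convert K: 0.000292 cm/s × 864 = 0.2523 m/day.
Hydraulic gradient i = (153.73 − 136.62) / 1790 = 17.11 / 1790 = 0.009559.
Darcy flux q = K · i = 0.2523 × 0.009559 = 0.002412 m/day.
Seepage velocity v = q / n_e = 0.002412 / 0.11 = 0.02192 m/day.
Travel time t = L / v = 1790 / 0.02192 = 81649 days = 223.5 years.

224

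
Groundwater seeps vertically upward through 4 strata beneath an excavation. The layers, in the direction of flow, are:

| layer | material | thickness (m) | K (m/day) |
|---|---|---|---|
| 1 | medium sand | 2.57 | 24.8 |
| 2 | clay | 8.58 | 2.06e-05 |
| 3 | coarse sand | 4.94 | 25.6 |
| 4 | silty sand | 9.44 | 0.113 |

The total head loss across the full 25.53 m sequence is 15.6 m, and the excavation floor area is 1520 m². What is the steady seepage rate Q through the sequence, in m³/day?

0.0569

Flow is perpendicular to layering, so the layers act in series and the equivalent K is the thickness-weighted harmonic mean.
Total thickness L = 2.57 + 8.58 + 4.94 + 9.44 = 25.53 m.
Σ(b_i/K_i) = 2.57/24.8 + 8.58/2.06e-05 + 4.94/25.6 + 9.44/0.113 = 4.166e+05 d.
K_eq = L / Σ(b_i/K_i) = 25.53 / 4.166e+05 = 6.128e-05 m/day.
Q = K_eq · A · (Δh/L) = 6.128e-05 × 1520 × (15.6/25.53) = 0.05692 m³/day.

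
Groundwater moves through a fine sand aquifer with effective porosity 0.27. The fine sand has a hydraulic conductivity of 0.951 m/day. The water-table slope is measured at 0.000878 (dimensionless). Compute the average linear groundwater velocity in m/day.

Hydraulic gradient i = 0.000878.
Darcy flux q = K · i = 0.9510 × 0.0008780 = 0.0008350 m/day.
Seepage velocity v = q / n_e = 0.0008350 / 0.27 = 0.003093 m/day.

0.00309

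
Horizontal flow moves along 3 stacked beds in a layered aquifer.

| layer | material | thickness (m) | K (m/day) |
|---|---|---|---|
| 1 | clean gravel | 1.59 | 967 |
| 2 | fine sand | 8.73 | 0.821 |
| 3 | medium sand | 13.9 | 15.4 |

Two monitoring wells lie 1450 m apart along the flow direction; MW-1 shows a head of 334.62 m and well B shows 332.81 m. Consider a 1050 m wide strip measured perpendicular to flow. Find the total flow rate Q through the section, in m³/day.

2310

Flow is parallel to layering, so each bed carries its own Darcy discharge and the transmissivities add.
Σ(K_i·b_i) = 967×1.59 + 0.821×8.73 + 15.4×13.9 = 1759 m²/day.
Hydraulic gradient i = (334.62 − 332.81) / 1450 = 1.81 / 1450 = 0.001248.
Q = Σ(K_i·b_i) · W · i = 1759 × 1050 × 0.001248 = 2305 m³/day.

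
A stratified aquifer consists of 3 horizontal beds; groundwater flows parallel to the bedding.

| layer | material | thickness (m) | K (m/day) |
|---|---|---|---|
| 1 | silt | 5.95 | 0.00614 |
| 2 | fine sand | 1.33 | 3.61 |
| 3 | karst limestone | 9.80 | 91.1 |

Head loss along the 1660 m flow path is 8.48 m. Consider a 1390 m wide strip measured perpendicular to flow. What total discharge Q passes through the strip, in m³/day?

6370

Flow is parallel to layering, so each bed carries its own Darcy discharge and the transmissivities add.
Σ(K_i·b_i) = 0.00614×5.95 + 3.61×1.33 + 91.1×9.80 = 897.6 m²/day.
Hydraulic gradient i = Δh / L = 8.48 / 1660 = 0.005108.
Q = Σ(K_i·b_i) · W · i = 897.6 × 1390 × 0.005108 = 6374 m³/day.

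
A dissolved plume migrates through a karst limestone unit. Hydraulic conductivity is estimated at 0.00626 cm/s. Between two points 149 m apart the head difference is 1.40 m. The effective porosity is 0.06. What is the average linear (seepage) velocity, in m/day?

0.847

Convert K: 0.00626 cm/s × 864 = 5.409 m/day.
Hydraulic gradient i = Δh / L = 1.40 / 149 = 0.009396.
Darcy flux q = K · i = 5.409 × 0.009396 = 0.05082 m/day.
Seepage velocity v = q / n_e = 0.05082 / 0.06 = 0.8470 m/day.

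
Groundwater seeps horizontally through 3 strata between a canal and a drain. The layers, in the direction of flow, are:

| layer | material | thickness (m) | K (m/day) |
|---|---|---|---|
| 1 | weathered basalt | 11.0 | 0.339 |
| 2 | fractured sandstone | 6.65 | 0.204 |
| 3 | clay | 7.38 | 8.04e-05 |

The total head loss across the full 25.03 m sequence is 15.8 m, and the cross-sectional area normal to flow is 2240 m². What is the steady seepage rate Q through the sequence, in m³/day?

0.385

Flow is perpendicular to layering, so the layers act in series and the equivalent K is the thickness-weighted harmonic mean.
Total thickness L = 11.0 + 6.65 + 7.38 = 25.03 m.
Σ(b_i/K_i) = 11.0/0.339 + 6.65/0.204 + 7.38/8.04e-05 = 91856 d.
K_eq = L / Σ(b_i/K_i) = 25.03 / 91856 = 0.0002725 m/day.
Q = K_eq · A · (Δh/L) = 0.0002725 × 2240 × (15.8/25.03) = 0.3853 m³/day.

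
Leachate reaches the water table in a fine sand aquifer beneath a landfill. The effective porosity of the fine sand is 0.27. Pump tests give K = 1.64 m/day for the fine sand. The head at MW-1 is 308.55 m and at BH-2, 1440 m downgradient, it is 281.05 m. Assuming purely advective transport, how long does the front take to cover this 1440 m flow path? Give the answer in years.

34.0

Hydraulic gradient i = (308.55 − 281.05) / 1440 = 27.5 / 1440 = 0.01910.
Darcy flux q = K · i = 1.640 × 0.01910 = 0.03132 m/day.
Seepage velocity v = q / n_e = 0.03132 / 0.27 = 0.1160 m/day.
Travel time t = L / v = 1440 / 0.1160 = 12414 days = 33.99 years.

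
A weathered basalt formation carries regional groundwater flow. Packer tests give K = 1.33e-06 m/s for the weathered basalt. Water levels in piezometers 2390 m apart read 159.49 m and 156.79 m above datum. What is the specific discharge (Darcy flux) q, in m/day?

Convert K: 1.33e-06 m/s × 86400 = 0.1149 m/day.
Hydraulic gradient i = (159.49 − 156.79) / 2390 = 2.7 / 2390 = 0.001130.
Specific discharge q = K · i = 0.1149 × 0.001130 = 0.0001298 m/day.

0.000130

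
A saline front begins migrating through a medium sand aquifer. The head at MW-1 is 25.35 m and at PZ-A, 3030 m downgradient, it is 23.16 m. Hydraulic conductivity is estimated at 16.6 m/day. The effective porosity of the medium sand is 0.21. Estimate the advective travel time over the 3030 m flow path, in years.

Hydraulic gradient i = (25.35 − 23.16) / 3030 = 2.19 / 3030 = 0.0007228.
Darcy flux q = K · i = 16.60 × 0.0007228 = 0.01200 m/day.
Seepage velocity v = q / n_e = 0.01200 / 0.21 = 0.05713 m/day.
Travel time t = L / v = 3030 / 0.05713 = 53034 days = 145.2 years.

145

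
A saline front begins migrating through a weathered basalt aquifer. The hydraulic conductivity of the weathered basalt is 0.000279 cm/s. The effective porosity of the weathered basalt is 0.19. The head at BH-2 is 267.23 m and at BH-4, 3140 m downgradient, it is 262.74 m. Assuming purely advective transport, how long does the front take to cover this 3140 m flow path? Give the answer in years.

Convert K: 0.000279 cm/s × 864 = 0.2411 m/day.
Hydraulic gradient i = (267.23 − 262.74) / 3140 = 4.49 / 3140 = 0.001430.
Darcy flux q = K · i = 0.2411 × 0.001430 = 0.0003447 m/day.
Seepage velocity v = q / n_e = 0.0003447 / 0.19 = 0.001814 m/day.
Travel time t = L / v = 3140 / 0.001814 = 1.731e+06 days = 4739 years.

4740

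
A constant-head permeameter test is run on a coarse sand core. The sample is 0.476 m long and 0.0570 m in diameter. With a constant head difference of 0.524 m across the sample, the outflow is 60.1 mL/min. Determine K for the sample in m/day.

30.8

Cross-sectional area A = π·(d/2)² = π × (0.0570/2)² = 0.002552 m².
Convert discharge: 60.1 mL/min = 1.002e-06 m³/s.
Darcy's law rearranged: K = Q·L / (A·Δh) = 1.002e-06 × 0.476 / (0.002552 × 0.524) = 0.0003566 m/s = 30.81 m/day.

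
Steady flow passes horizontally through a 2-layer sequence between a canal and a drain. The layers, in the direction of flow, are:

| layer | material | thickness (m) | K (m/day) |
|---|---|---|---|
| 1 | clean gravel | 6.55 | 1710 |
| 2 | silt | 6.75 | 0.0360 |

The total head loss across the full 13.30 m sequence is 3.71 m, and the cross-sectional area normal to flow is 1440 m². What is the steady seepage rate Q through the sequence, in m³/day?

Flow is perpendicular to layering, so the layers act in series and the equivalent K is the thickness-weighted harmonic mean.
Total thickness L = 6.55 + 6.75 = 13.30 m.
Σ(b_i/K_i) = 6.55/1710 + 6.75/0.0360 = 187.5 d.
K_eq = L / Σ(b_i/K_i) = 13.30 / 187.5 = 0.07093 m/day.
Q = K_eq · A · (Δh/L) = 0.07093 × 1440 × (3.71/13.30) = 28.49 m³/day.

28.5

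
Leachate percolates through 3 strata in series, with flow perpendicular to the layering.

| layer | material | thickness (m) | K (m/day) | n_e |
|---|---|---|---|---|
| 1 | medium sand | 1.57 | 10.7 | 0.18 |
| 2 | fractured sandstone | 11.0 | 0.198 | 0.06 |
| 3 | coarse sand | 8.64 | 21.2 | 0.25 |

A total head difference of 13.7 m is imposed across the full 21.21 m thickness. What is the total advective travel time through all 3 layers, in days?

With flow normal to the layers, continuity requires the same specific discharge q through every layer.
Σ(b_i/K_i) = 1.57/10.7 + 11.0/0.198 + 8.64/21.2 = 56.11 d.
q = Δh / Σ(b_i/K_i) = 13.7 / 56.11 = 0.2442 m/day.
In each layer the seepage velocity is v_i = q/n_i, so the layer transit time is t_i = b_i·n_i / q:
  layer 1 (medium sand): t_1 = 1.57 × 0.18 / 0.2442 = 1.157 d
  layer 2 (fractured sandstone): t_2 = 11.0 × 0.06 / 0.2442 = 2.703 d
  layer 3 (coarse sand): t_3 = 8.64 × 0.25 / 0.2442 = 8.847 d
Total t = Σ t_i = 12.71 days.

12.7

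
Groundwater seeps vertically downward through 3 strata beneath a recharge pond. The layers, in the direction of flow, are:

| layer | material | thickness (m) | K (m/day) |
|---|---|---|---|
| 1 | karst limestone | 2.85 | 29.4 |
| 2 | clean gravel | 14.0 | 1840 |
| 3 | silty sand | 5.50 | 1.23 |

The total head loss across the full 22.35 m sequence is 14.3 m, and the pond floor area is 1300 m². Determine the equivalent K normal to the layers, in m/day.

Flow is perpendicular to layering, so the layers act in series and the equivalent K is the thickness-weighted harmonic mean.
Total thickness L = 2.85 + 14.0 + 5.50 = 22.35 m.
Σ(b_i/K_i) = 2.85/29.4 + 14.0/1840 + 5.50/1.23 = 4.576 d.
K_eq = L / Σ(b_i/K_i) = 22.35 / 4.576 = 4.884 m/day.

4.88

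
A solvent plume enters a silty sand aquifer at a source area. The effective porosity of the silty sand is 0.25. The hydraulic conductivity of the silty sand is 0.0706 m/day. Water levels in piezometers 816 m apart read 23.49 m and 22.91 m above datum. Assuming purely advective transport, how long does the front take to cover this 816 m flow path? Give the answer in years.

Hydraulic gradient i = (23.49 − 22.91) / 816 = 0.58 / 816 = 0.0007108.
Darcy flux q = K · i = 0.07060 × 0.0007108 = 5.018e-05 m/day.
Seepage velocity v = q / n_e = 5.018e-05 / 0.25 = 0.0002007 m/day.
Travel time t = L / v = 816 / 0.0002007 = 4.065e+06 days = 11130 years.

11100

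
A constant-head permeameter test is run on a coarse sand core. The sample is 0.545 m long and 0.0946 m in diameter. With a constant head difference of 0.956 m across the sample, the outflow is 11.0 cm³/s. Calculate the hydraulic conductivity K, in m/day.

77.1

Cross-sectional area A = π·(d/2)² = π × (0.0946/2)² = 0.007029 m².
Convert discharge: 11.0 cm³/s = 1.100e-05 m³/s.
Darcy's law rearranged: K = Q·L / (A·Δh) = 1.100e-05 × 0.545 / (0.007029 × 0.956) = 0.0008922 m/s = 77.09 m/day.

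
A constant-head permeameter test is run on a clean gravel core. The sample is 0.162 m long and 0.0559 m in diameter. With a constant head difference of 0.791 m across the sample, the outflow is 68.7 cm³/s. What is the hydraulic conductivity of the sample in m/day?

495

Cross-sectional area A = π·(d/2)² = π × (0.0559/2)² = 0.002454 m².
Convert discharge: 68.7 cm³/s = 6.870e-05 m³/s.
Darcy's law rearranged: K = Q·L / (A·Δh) = 6.870e-05 × 0.162 / (0.002454 × 0.791) = 0.005733 m/s = 495.3 m/day.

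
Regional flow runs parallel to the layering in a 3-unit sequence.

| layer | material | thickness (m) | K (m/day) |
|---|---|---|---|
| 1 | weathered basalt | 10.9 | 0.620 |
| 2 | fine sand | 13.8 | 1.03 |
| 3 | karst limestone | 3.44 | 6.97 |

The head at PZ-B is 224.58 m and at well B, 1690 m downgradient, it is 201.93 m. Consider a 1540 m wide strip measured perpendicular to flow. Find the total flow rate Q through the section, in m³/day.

Flow is parallel to layering, so each bed carries its own Darcy discharge and the transmissivities add.
Σ(K_i·b_i) = 0.620×10.9 + 1.03×13.8 + 6.97×3.44 = 44.95 m²/day.
Hydraulic gradient i = (224.58 − 201.93) / 1690 = 22.65 / 1690 = 0.01340.
Q = Σ(K_i·b_i) · W · i = 44.95 × 1540 × 0.01340 = 927.7 m³/day.

928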